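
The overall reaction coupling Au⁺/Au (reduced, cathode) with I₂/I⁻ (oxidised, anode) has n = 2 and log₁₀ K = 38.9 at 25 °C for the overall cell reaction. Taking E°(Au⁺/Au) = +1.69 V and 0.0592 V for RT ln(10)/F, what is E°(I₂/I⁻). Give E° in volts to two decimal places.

E°cell = (0.0592/n)·log K = (0.0592/2)(38.9) = +1.151 V.
Since Au⁺/Au is the cathode and I₂/I⁻ the anode, E°cell = E°(Au⁺/Au) − E°(I₂/I⁻).
So E°(I₂/I⁻) = E°(Au⁺/Au) − E°cell = (+1.69) − (+1.151) = +0.54 V.

+0.54 V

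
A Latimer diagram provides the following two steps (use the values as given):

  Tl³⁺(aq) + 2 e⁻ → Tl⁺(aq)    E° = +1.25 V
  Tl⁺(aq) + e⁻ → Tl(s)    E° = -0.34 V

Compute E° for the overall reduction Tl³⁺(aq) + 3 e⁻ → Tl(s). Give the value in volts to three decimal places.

Since ΔG° = −nFE° is additive over sequential reductions, n₃E°₃ = n₁E°₁ + n₂E°₂.
E°₃ = (2×+1.25 + 1×-0.34) / 3 = (+2.160) / 3 = +0.720 V.

+0.720 V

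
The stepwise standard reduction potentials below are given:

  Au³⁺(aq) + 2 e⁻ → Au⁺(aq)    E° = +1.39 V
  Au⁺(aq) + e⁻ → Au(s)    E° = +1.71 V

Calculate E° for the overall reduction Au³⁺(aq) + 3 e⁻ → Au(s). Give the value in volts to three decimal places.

Standard free energies of sequential steps add: ΔG°₃ = ΔG°₁ + ΔG°₂, so n₃E°₃ = n₁E°₁ + n₂E°₂.
E°₃ = (2×+1.39 + 1×+1.71) / 3 = (+4.490) / 3 = +1.497 V.

+1.497 V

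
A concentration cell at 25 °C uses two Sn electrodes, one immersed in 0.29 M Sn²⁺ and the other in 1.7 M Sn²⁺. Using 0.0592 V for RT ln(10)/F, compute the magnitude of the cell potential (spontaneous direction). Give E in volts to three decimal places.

For a concentration cell E°cell = 0. The 1.7 M side is the cathode (reduction is favoured where [Sn²⁺] is higher).
With n = 2, E = −(0.0592/2) log([Sn²⁺]ₐₙ/[Sn²⁺]꜀ₐₜ) = −(0.0592/2) log(0.29/1.7) = −(0.0592/2)(-0.768) = +0.023 V.

+0.023 V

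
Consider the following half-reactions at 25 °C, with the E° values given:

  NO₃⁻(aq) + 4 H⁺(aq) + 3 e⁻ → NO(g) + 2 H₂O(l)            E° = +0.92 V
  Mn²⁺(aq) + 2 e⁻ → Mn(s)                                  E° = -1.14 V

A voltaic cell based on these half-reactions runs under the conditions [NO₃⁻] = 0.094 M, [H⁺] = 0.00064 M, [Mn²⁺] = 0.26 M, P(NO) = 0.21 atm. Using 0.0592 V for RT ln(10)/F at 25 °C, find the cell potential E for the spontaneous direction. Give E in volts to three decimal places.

+1.818 V

NO₃⁻/NO is the cathode (higher E°), Mn²⁺/Mn the anode: E°cell = +0.92 − (-1.14) = +2.06 V, n = 6.
Overall: 2 NO₃⁻(aq) + 8 H⁺(aq) + 3 Mn(s) → 2 NO(g) + 4 H₂O(l) + 3 Mn²⁺(aq)
Q = P(NO)^2·[Mn²⁺]^3 / ([NO₃⁻]^2·[H⁺]^8); log Q = 24.494.
E = E° − (0.0592/n) log Q = +2.06 − (0.0592/6)(24.494) = +1.818 V.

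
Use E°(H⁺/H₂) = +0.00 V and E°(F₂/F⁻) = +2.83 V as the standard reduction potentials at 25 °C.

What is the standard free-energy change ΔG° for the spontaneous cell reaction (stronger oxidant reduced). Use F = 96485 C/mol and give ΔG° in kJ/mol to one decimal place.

F₂/F⁻ (E° = +2.83 V) is the cathode; H⁺/H₂ (E° = +0.00 V) is the anode, so E°cell = +2.83 V.
Balancing electrons gives n = 2 (lcm of 2 and 2).
ΔG° = −nFE° = −(2)(96485)(+2.83) = -546,105 J = -546.1 kJ/mol.

-546.1 kJ/mol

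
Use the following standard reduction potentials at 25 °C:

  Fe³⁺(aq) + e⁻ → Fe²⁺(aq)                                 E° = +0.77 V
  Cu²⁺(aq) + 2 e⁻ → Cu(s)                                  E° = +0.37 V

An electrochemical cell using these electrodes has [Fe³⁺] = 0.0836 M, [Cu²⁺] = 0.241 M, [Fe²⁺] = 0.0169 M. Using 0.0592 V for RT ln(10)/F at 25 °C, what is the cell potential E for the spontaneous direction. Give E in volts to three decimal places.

+0.459 V

Fe³⁺/Fe²⁺ is the cathode (higher E°), Cu²⁺/Cu the anode: E°cell = +0.77 − (+0.37) = +0.40 V, n = 2.
Overall: 2 Fe³⁺(aq) + Cu(s) → 2 Fe²⁺(aq) + Cu²⁺(aq)
Q = [Fe²⁺]^2·[Cu²⁺] / ([Fe³⁺]^2); log Q = -2.007.
E = E° − (0.0592/n) log Q = +0.40 − (0.0592/2)(-2.007) = +0.459 V.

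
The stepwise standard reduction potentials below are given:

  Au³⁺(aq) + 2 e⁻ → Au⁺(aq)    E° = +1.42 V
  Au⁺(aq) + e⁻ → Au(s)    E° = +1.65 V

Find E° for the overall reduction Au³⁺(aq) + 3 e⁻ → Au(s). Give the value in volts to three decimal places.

+1.497 V

Since ΔG° = −nFE° is additive over sequential reductions, n₃E°₃ = n₁E°₁ + n₂E°₂.
E°₃ = (2×+1.42 + 1×+1.65) / 3 = (+4.490) / 3 = +1.497 V.
Simply averaging or adding the two E° values would be wrong; the electron-weighted sum is required.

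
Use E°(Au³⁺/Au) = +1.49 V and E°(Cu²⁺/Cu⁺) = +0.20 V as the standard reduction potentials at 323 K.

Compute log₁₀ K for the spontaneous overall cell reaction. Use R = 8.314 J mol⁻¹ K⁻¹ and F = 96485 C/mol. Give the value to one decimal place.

60.4

Cathode: Au³⁺/Au; anode: Cu²⁺/Cu⁺. E°cell = (+1.49) − (+0.20) = +1.29 V, with n = 3.
ΔG° = −nFE° = −RT ln K, so ln K = nFE°/(RT) = (3)(96485)(+1.29) / ((8.314)(323)) = 139.046.
log₁₀ K = 139.046 / ln 10 = 60.4.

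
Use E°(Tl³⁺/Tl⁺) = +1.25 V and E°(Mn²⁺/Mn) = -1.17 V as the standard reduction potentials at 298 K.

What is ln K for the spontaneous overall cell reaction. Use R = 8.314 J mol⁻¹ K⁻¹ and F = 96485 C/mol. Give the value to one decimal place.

188.5

Cathode: Tl³⁺/Tl⁺; anode: Mn²⁺/Mn. E°cell = (+1.25) − (-1.17) = +2.42 V, with n = 2.
ΔG° = −nFE° = −RT ln K, so ln K = nFE°/(RT) = (2)(96485)(+2.42) / ((8.314)(298)) = 188.486.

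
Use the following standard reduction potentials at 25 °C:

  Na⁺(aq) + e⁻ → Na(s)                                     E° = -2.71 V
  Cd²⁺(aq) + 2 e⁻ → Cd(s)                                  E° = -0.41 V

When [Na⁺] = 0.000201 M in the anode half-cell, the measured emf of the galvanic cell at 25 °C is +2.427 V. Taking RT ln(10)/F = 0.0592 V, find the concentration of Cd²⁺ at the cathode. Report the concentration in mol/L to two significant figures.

Cd²⁺/Cd is the cathode, Na⁺/Na the anode: E°cell = +2.30 V, n = 2.
Overall reaction: Cd²⁺(aq) + 2 Na(s) → Cd(s) + 2 Na⁺(aq); Q = [Na⁺]^2/[Cd²⁺]^1.
From E = E° − (0.0592/n) log Q: log Q = (E° − E)·n/0.0592 = (+2.30 − (+2.427))·2/0.0592 = -4.2905.
So 1·log[Cd²⁺] = 2·log(0.000201) − log Q = -7.3936 − (-4.2905) = -3.1031; [Cd²⁺] = 10^(-3.1031) ≈ 0.00079 M.

0.00079 M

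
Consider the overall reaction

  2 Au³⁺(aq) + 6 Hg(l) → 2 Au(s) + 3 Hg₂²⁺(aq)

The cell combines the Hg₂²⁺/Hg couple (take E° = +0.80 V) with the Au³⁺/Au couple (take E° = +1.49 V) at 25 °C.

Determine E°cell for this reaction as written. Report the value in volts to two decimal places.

The Au³⁺/Au couple has the higher reduction potential, so it is the cathode; Hg₂²⁺/Hg is oxidised at the anode.
E°cell = E°(cathode) − E°(anode) = (+1.49) − (+0.80) = +0.69 V.

+0.69 V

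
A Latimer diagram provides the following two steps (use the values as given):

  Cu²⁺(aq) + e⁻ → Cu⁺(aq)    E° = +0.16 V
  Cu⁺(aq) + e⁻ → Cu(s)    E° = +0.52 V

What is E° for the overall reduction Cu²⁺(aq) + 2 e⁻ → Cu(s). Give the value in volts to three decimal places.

+0.340 V

Adding the free-energy changes (−nFE°) of the two steps gives −n₃FE°₃ = −n₁FE°₁ − n₂FE°₂.
E°₃ = (1×+0.16 + 1×+0.52) / 2 = (+0.680) / 2 = +0.340 V.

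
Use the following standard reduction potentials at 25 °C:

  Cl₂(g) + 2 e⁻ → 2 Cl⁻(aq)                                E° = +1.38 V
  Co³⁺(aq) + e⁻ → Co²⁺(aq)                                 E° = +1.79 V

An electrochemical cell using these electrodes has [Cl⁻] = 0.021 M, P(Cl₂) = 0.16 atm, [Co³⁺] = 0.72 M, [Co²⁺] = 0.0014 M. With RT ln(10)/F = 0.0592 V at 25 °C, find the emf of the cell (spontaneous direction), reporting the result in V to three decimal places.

+0.495 V

Co³⁺/Co²⁺ is the cathode (higher E°), Cl₂/Cl⁻ the anode: E°cell = +1.79 − (+1.38) = +0.41 V, n = 2.
Overall: 2 Co³⁺(aq) + 2 Cl⁻(aq) → 2 Co²⁺(aq) + Cl₂(g)
Q = [Co²⁺]^2·P(Cl₂) / ([Co³⁺]^2·[Cl⁻]^2); log Q = -2.863.
E = E° − (0.0592/n) log Q = +0.41 − (0.0592/2)(-2.863) = +0.495 V.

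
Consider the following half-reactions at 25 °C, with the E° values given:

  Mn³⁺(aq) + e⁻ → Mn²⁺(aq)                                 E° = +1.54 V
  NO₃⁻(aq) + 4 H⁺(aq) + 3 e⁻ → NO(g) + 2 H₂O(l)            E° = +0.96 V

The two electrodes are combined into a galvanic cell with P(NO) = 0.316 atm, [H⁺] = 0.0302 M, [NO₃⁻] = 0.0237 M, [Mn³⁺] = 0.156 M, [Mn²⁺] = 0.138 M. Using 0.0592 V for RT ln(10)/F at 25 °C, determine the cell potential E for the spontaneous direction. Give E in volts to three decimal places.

Mn³⁺/Mn²⁺ is the cathode (higher E°), NO₃⁻/NO the anode: E°cell = +1.54 − (+0.96) = +0.58 V, n = 3.
Overall: 3 Mn³⁺(aq) + NO(g) + 2 H₂O(l) → 3 Mn²⁺(aq) + NO₃⁻(aq) + 4 H⁺(aq)
Q = [Mn²⁺]^3·[NO₃⁻]·[H⁺]^4 / ([Mn³⁺]^3·P(NO)); log Q = -7.365.
E = E° − (0.0592/n) log Q = +0.58 − (0.0592/3)(-7.365) = +0.725 V.

+0.725 V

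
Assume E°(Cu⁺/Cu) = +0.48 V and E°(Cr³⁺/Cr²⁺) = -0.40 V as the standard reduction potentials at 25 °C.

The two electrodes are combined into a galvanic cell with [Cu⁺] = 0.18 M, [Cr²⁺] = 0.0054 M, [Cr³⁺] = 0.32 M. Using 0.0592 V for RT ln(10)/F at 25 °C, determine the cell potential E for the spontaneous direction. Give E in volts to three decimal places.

+0.731 V

Cu⁺/Cu is the cathode (higher E°), Cr³⁺/Cr²⁺ the anode: E°cell = +0.48 − (-0.40) = +0.88 V, n = 1.
Overall: Cu⁺(aq) + Cr²⁺(aq) → Cu(s) + Cr³⁺(aq)
Q = [Cr³⁺] / ([Cu⁺]·[Cr²⁺]); log Q = 2.517.
E = E° − (0.0592/n) log Q = +0.88 − (0.0592/1)(2.517) = +0.731 V.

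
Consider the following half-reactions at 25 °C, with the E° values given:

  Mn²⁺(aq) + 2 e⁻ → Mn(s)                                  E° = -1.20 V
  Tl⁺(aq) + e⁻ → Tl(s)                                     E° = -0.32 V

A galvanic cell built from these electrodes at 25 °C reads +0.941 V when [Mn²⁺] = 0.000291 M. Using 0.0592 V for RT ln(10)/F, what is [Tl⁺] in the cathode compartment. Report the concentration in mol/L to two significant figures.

0.18 M

Tl⁺/Tl is the cathode, Mn²⁺/Mn the anode: E°cell = +0.88 V, n = 2.
Overall reaction: 2 Tl⁺(aq) + Mn(s) → 2 Tl(s) + Mn²⁺(aq); Q = [Mn²⁺]^1/[Tl⁺]^2.
From E = E° − (0.0592/n) log Q: log Q = (E° − E)·n/0.0592 = (+0.88 − (+0.941))·2/0.0592 = -2.0608.
So 2·log[Tl⁺] = 1·log(0.000291) − log Q = -3.5361 − (-2.0608) = -1.4753; log[Tl⁺] = -1.4753 / 2 = -0.7377; [Tl⁺] = 10^(-0.7377) ≈ 0.18 M.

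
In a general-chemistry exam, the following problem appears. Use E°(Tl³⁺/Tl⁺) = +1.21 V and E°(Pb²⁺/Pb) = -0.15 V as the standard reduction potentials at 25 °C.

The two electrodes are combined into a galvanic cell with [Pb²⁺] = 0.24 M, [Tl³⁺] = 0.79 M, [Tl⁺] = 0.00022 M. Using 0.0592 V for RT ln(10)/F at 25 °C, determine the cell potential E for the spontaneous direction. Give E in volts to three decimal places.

+1.484 V

Tl³⁺/Tl⁺ is the cathode (higher E°), Pb²⁺/Pb the anode: E°cell = +1.21 − (-0.15) = +1.36 V, n = 2.
Overall: Tl³⁺(aq) + Pb(s) → Tl⁺(aq) + Pb²⁺(aq)
Q = [Tl⁺]·[Pb²⁺] / ([Tl³⁺]); log Q = -4.175.
E = E° − (0.0592/n) log Q = +1.36 − (0.0592/2)(-4.175) = +1.484 V.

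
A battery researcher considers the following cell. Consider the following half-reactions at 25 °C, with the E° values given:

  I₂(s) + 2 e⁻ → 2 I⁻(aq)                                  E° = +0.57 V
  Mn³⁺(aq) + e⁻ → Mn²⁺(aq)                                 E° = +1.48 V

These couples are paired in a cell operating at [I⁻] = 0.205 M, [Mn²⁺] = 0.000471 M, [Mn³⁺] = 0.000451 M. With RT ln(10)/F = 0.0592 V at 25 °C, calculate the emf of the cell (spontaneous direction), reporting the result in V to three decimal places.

Mn³⁺/Mn²⁺ is the cathode (higher E°), I₂/I⁻ the anode: E°cell = +1.48 − (+0.57) = +0.91 V, n = 2.
Overall: 2 Mn³⁺(aq) + 2 I⁻(aq) → 2 Mn²⁺(aq) + I₂(s)
Q = [Mn²⁺]^2 / ([Mn³⁺]^2·[I⁻]^2); log Q = 1.414.
E = E° − (0.0592/n) log Q = +0.91 − (0.0592/2)(1.414) = +0.868 V.

+0.868 V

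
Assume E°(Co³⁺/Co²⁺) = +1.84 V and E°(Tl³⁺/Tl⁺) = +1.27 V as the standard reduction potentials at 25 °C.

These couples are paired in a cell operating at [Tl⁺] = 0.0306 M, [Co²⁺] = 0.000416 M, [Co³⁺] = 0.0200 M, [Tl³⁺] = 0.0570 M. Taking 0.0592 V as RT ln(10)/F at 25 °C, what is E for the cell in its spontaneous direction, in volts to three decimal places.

+0.662 V

Co³⁺/Co²⁺ is the cathode (higher E°), Tl³⁺/Tl⁺ the anode: E°cell = +1.84 − (+1.27) = +0.57 V, n = 2.
Overall: 2 Co³⁺(aq) + Tl⁺(aq) → 2 Co²⁺(aq) + Tl³⁺(aq)
Q = [Co²⁺]^2·[Tl³⁺] / ([Co³⁺]^2·[Tl⁺]); log Q = -3.094.
E = E° − (0.0592/n) log Q = +0.57 − (0.0592/2)(-3.094) = +0.662 V.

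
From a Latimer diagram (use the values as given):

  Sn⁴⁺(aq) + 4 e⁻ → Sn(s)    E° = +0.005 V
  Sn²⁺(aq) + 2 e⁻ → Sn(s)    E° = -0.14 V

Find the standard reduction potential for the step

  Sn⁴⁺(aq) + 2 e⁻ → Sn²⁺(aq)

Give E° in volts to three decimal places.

Sequential free energies add, so n₃E°₃ = n₁E°₁ + n₂E°₂.
With n₃ = 4, and the known step contributing 2×(-0.14) V, the unknown satisfies 2·E° = 4×(+0.005) − 2×(-0.14) = +0.300.
E° = +0.300 / 2 = +0.150 V.

+0.150 V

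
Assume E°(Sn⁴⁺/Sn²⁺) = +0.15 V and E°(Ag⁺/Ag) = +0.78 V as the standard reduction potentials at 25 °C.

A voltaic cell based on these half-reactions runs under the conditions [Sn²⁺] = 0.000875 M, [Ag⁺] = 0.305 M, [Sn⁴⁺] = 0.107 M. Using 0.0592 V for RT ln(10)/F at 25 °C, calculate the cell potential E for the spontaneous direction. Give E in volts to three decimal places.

Ag⁺/Ag is the cathode (higher E°), Sn⁴⁺/Sn²⁺ the anode: E°cell = +0.78 − (+0.15) = +0.63 V, n = 2.
Overall: 2 Ag⁺(aq) + Sn²⁺(aq) → 2 Ag(s) + Sn⁴⁺(aq)
Q = [Sn⁴⁺] / ([Ag⁺]^2·[Sn²⁺]); log Q = 3.119.
E = E° − (0.0592/n) log Q = +0.63 − (0.0592/2)(3.119) = +0.538 V.

+0.538 V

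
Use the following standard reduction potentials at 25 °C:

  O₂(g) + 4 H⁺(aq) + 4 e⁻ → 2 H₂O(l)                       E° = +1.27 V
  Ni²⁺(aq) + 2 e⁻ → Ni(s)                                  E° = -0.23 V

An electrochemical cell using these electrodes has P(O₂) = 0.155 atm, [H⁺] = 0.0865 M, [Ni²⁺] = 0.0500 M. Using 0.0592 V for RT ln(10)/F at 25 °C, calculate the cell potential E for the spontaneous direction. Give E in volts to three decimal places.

O₂/H₂O is the cathode (higher E°), Ni²⁺/Ni the anode: E°cell = +1.27 − (-0.23) = +1.50 V, n = 4.
Overall: O₂(g) + 4 H⁺(aq) + 2 Ni(s) → 2 H₂O(l) + 2 Ni²⁺(aq)
Q = [Ni²⁺]^2 / (P(O₂)·[H⁺]^4); log Q = 2.460.
E = E° − (0.0592/n) log Q = +1.50 − (0.0592/4)(2.460) = +1.464 V.

+1.464 V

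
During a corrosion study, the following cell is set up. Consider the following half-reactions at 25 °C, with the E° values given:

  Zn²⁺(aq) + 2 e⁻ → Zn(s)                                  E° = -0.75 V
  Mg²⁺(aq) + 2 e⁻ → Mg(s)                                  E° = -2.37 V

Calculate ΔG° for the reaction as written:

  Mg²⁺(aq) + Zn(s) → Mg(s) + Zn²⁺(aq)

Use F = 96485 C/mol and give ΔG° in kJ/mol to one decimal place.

+312.6 kJ/mol

As written, Mg²⁺/Mg is reduced (cathode) and Zn²⁺/Zn is oxidised (anode), so E°cell = (-2.37) − (-0.75) = -1.62 V.
Balancing electrons gives n = 2.
ΔG° = −nFE° = −(2)(96485)(-1.62) = 312,611 J = +312.6 kJ/mol.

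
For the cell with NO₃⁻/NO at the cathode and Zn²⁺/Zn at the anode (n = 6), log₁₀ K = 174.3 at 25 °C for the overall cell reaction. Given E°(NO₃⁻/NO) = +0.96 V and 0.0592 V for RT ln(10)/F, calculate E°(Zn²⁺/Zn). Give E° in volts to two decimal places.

E°cell = (0.0592/n)·log K = (0.0592/6)(174.3) = +1.720 V.
Since NO₃⁻/NO is the cathode and Zn²⁺/Zn the anode, E°cell = E°(NO₃⁻/NO) − E°(Zn²⁺/Zn).
So E°(Zn²⁺/Zn) = E°(NO₃⁻/NO) − E°cell = (+0.96) − (+1.720) = -0.76 V.

-0.76 V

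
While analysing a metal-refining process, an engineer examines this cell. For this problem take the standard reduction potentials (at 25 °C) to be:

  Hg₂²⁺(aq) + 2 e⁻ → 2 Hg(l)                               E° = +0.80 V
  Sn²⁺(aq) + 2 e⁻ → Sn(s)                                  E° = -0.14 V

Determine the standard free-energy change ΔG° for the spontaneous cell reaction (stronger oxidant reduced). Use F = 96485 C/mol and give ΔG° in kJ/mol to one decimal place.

Hg₂²⁺/Hg (E° = +0.80 V) is the cathode; Sn²⁺/Sn (E° = -0.14 V) is the anode, so E°cell = +0.94 V.
Balancing electrons gives n = 2 (lcm of 2 and 2).
ΔG° = −nFE° = −(2)(96485)(+0.94) = -181,392 J = -181.4 kJ/mol.

-181.4 kJ/mol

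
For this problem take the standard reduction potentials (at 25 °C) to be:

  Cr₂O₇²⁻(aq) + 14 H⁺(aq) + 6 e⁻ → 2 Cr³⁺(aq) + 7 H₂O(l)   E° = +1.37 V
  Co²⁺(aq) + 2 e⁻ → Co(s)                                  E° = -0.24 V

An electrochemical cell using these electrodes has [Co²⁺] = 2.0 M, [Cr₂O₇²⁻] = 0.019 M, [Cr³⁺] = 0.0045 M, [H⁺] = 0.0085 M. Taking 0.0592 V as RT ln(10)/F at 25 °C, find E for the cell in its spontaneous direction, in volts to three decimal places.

Cr₂O₇²⁻/Cr³⁺ is the cathode (higher E°), Co²⁺/Co the anode: E°cell = +1.37 − (-0.24) = +1.61 V, n = 6.
Overall: Cr₂O₇²⁻(aq) + 14 H⁺(aq) + 3 Co(s) → 2 Cr³⁺(aq) + 7 H₂O(l) + 3 Co²⁺(aq)
Q = [Cr³⁺]^2·[Co²⁺]^3 / ([Cr₂O₇²⁻]·[H⁺]^14); log Q = 26.919.
E = E° − (0.0592/n) log Q = +1.61 − (0.0592/6)(26.919) = +1.344 V.

+1.344 V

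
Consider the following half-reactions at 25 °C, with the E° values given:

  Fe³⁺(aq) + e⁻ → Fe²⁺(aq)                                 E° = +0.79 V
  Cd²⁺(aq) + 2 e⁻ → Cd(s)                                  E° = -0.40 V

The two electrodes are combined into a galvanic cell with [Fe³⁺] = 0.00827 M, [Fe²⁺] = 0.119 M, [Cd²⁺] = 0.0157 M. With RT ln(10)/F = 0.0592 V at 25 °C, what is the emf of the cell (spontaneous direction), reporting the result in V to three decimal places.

Fe³⁺/Fe²⁺ is the cathode (higher E°), Cd²⁺/Cd the anode: E°cell = +0.79 − (-0.40) = +1.19 V, n = 2.
Overall: 2 Fe³⁺(aq) + Cd(s) → 2 Fe²⁺(aq) + Cd²⁺(aq)
Q = [Fe²⁺]^2·[Cd²⁺] / ([Fe³⁺]^2); log Q = 0.512.
E = E° − (0.0592/n) log Q = +1.19 − (0.0592/2)(0.512) = +1.175 V.

+1.175 V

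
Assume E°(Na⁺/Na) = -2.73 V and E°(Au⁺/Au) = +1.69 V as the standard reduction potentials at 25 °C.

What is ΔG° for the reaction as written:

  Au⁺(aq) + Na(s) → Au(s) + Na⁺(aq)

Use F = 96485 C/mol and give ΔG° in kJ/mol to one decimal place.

As written, Au⁺/Au is reduced (cathode) and Na⁺/Na is oxidised (anode), so E°cell = (+1.69) − (-2.73) = +4.42 V.
Balancing electrons gives n = 1.
ΔG° = −nFE° = −(1)(96485)(+4.42) = -426,464 J = -426.5 kJ/mol.

-426.5 kJ/mol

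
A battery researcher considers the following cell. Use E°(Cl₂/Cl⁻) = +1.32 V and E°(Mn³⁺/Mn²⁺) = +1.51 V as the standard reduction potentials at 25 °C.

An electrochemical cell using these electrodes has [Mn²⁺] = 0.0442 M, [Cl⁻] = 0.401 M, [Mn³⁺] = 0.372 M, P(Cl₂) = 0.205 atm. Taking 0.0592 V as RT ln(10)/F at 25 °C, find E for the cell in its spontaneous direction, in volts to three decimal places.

+0.242 V

Mn³⁺/Mn²⁺ is the cathode (higher E°), Cl₂/Cl⁻ the anode: E°cell = +1.51 − (+1.32) = +0.19 V, n = 2.
Overall: 2 Mn³⁺(aq) + 2 Cl⁻(aq) → 2 Mn²⁺(aq) + Cl₂(g)
Q = [Mn²⁺]^2·P(Cl₂) / ([Mn³⁺]^2·[Cl⁻]^2); log Q = -1.745.
E = E° − (0.0592/n) log Q = +0.19 − (0.0592/2)(-1.745) = +0.242 V.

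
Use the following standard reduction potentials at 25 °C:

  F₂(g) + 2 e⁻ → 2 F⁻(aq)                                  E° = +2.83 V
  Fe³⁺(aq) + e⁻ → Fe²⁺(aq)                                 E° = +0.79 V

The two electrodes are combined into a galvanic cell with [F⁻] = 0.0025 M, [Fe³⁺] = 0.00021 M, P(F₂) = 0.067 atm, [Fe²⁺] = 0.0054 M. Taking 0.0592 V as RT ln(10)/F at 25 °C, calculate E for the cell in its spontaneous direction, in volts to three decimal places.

F₂/F⁻ is the cathode (higher E°), Fe³⁺/Fe²⁺ the anode: E°cell = +2.83 − (+0.79) = +2.04 V, n = 2.
Overall: F₂(g) + 2 Fe²⁺(aq) → 2 F⁻(aq) + 2 Fe³⁺(aq)
Q = [F⁻]^2·[Fe³⁺]^2 / (P(F₂)·[Fe²⁺]^2); log Q = -6.851.
E = E° − (0.0592/n) log Q = +2.04 − (0.0592/2)(-6.851) = +2.243 V.

+2.243 V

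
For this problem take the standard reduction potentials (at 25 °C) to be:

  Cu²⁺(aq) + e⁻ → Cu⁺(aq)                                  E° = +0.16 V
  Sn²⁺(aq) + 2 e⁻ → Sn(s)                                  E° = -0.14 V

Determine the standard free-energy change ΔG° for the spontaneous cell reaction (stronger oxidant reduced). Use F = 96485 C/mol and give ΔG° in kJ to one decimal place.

-57.9 kJ

Cu²⁺/Cu⁺ (E° = +0.16 V) is the cathode; Sn²⁺/Sn (E° = -0.14 V) is the anode, so E°cell = +0.30 V.
Balancing electrons gives n = 2 (lcm of 1 and 2).
ΔG° = −nFE° = −(2)(96485)(+0.30) = -57,891 J = -57.9 kJ.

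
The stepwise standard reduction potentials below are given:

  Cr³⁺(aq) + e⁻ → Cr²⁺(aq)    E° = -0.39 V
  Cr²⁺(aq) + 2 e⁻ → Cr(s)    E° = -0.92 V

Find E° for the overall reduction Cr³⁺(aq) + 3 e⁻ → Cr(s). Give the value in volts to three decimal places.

Since ΔG° = −nFE° is additive over sequential reductions, n₃E°₃ = n₁E°₁ + n₂E°₂.
E°₃ = (1×-0.39 + 2×-0.92) / 3 = (-2.230) / 3 = -0.743 V.
Simply averaging or adding the two E° values would be wrong; the electron-weighted sum is required.

-0.743 V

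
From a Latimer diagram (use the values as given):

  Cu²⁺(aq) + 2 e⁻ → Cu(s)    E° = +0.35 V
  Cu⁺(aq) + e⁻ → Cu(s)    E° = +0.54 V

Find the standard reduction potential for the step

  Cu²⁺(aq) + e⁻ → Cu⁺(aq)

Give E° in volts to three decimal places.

+0.160 V

Sequential free energies add, so n₃E°₃ = n₁E°₁ + n₂E°₂.
With n₃ = 2, and the known step contributing 1×(+0.54) V, the unknown satisfies 1·E° = 2×(+0.35) − 1×(+0.54) = +0.160.
E° = +0.160 / 1 = +0.160 V.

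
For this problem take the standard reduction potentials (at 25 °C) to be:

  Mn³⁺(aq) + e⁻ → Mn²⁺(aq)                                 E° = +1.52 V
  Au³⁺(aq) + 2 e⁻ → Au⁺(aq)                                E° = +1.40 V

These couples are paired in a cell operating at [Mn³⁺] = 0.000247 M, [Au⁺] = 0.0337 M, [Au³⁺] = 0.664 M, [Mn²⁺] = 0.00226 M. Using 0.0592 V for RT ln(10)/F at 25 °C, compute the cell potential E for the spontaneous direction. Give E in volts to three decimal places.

+0.025 V

Mn³⁺/Mn²⁺ is the cathode (higher E°), Au³⁺/Au⁺ the anode: E°cell = +1.52 − (+1.40) = +0.12 V, n = 2.
Overall: 2 Mn³⁺(aq) + Au⁺(aq) → 2 Mn²⁺(aq) + Au³⁺(aq)
Q = [Mn²⁺]^2·[Au³⁺] / ([Mn³⁺]^2·[Au⁺]); log Q = 3.217.
E = E° − (0.0592/n) log Q = +0.12 − (0.0592/2)(3.217) = +0.025 V.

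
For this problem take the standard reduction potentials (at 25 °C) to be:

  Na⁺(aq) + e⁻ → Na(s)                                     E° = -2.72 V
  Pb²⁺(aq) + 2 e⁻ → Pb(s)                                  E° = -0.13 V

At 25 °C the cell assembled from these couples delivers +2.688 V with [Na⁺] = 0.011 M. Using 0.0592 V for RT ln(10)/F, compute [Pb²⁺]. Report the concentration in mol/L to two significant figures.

0.25 M

Pb²⁺/Pb is the cathode, Na⁺/Na the anode: E°cell = +2.59 V, n = 2.
Overall reaction: Pb²⁺(aq) + 2 Na(s) → Pb(s) + 2 Na⁺(aq); Q = [Na⁺]^2/[Pb²⁺]^1.
From E = E° − (0.0592/n) log Q: log Q = (E° − E)·n/0.0592 = (+2.59 − (+2.688))·2/0.0592 = -3.3108.
So 1·log[Pb²⁺] = 2·log(0.011) − log Q = -3.9172 − (-3.3108) = -0.6064; [Pb²⁺] = 10^(-0.6064) ≈ 0.25 M.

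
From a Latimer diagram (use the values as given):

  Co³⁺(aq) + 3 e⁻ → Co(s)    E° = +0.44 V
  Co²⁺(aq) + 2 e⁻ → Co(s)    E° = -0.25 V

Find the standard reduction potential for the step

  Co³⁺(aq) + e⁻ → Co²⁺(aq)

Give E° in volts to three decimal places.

Sequential free energies add, so n₃E°₃ = n₁E°₁ + n₂E°₂.
With n₃ = 3, and the known step contributing 2×(-0.25) V, the unknown satisfies 1·E° = 3×(+0.44) − 2×(-0.25) = +1.820.
E° = +1.820 / 1 = +1.820 V.

+1.820 V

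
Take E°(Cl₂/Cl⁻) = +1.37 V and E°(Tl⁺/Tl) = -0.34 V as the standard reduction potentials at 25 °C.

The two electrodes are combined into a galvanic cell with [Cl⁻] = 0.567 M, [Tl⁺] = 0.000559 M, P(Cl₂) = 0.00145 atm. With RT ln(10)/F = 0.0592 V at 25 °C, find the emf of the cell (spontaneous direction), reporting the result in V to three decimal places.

Cl₂/Cl⁻ is the cathode (higher E°), Tl⁺/Tl the anode: E°cell = +1.37 − (-0.34) = +1.71 V, n = 2.
Overall: Cl₂(g) + 2 Tl(s) → 2 Cl⁻(aq) + 2 Tl⁺(aq)
Q = [Cl⁻]^2·[Tl⁺]^2 / (P(Cl₂)); log Q = -4.159.
E = E° − (0.0592/n) log Q = +1.71 − (0.0592/2)(-4.159) = +1.833 V.

+1.833 V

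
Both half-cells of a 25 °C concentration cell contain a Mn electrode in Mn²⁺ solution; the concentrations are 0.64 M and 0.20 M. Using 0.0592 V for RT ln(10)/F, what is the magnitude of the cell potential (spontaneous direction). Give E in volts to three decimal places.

For a concentration cell E°cell = 0. The 0.64 M side is the cathode (reduction is favoured where [Mn²⁺] is higher).
With n = 2, E = −(0.0592/2) log([Mn²⁺]ₐₙ/[Mn²⁺]꜀ₐₜ) = −(0.0592/2) log(0.2/0.64) = −(0.0592/2)(-0.505) = +0.015 V.

+0.015 V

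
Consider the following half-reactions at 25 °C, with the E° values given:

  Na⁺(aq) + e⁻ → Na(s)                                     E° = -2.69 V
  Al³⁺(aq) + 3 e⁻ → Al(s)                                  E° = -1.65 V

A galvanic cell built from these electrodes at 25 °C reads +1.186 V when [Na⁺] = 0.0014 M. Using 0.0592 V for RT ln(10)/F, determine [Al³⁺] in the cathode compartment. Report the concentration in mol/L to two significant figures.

Al³⁺/Al is the cathode, Na⁺/Na the anode: E°cell = +1.04 V, n = 3.
Overall reaction: Al³⁺(aq) + 3 Na(s) → Al(s) + 3 Na⁺(aq); Q = [Na⁺]^3/[Al³⁺]^1.
From E = E° − (0.0592/n) log Q: log Q = (E° − E)·n/0.0592 = (+1.04 − (+1.186))·3/0.0592 = -7.3986.
So 1·log[Al³⁺] = 3·log(0.0014) − log Q = -8.5616 − (-7.3986) = -1.1630; [Al³⁺] = 10^(-1.1630) ≈ 0.069 M.

0.069 M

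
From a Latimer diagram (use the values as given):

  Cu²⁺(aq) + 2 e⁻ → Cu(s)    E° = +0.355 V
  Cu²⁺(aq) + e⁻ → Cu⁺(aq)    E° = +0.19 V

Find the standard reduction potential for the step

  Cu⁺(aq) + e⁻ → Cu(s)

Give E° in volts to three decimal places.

+0.520 V

Sequential free energies add, so n₃E°₃ = n₁E°₁ + n₂E°₂.
With n₃ = 2, and the known step contributing 1×(+0.19) V, the unknown satisfies 1·E° = 2×(+0.355) − 1×(+0.19) = +0.520.
E° = +0.520 / 1 = +0.520 V.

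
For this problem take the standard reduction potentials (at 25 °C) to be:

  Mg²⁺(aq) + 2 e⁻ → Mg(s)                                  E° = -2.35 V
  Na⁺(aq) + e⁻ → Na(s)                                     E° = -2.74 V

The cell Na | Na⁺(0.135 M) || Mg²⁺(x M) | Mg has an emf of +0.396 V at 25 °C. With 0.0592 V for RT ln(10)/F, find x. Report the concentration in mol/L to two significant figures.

Mg²⁺/Mg is the cathode, Na⁺/Na the anode: E°cell = +0.39 V, n = 2.
Overall reaction: Mg²⁺(aq) + 2 Na(s) → Mg(s) + 2 Na⁺(aq); Q = [Na⁺]^2/[Mg²⁺]^1.
From E = E° − (0.0592/n) log Q: log Q = (E° − E)·n/0.0592 = (+0.39 − (+0.396))·2/0.0592 = -0.2027.
So 1·log[Mg²⁺] = 2·log(0.135) − log Q = -1.7393 − (-0.2027) = -1.5366; [Mg²⁺] = 10^(-1.5366) ≈ 0.029 M.

0.029 M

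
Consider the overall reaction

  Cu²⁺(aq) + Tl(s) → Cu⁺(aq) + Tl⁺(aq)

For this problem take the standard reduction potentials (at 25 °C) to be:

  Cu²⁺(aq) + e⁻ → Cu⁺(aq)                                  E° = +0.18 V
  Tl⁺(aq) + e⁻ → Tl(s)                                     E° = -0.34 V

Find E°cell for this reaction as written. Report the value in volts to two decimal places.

+0.52 V

The Cu²⁺/Cu⁺ couple has the higher reduction potential, so it is the cathode; Tl⁺/Tl is oxidised at the anode.
E°cell = E°(cathode) − E°(anode) = (+0.18) − (-0.34) = +0.52 V.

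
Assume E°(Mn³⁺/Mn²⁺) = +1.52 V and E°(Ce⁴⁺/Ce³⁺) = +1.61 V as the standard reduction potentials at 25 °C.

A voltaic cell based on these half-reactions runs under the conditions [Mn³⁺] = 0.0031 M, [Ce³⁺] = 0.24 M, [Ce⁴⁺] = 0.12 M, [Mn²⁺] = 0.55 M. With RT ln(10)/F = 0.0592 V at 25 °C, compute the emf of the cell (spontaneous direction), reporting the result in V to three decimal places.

+0.205 V

Ce⁴⁺/Ce³⁺ is the cathode (higher E°), Mn³⁺/Mn²⁺ the anode: E°cell = +1.61 − (+1.52) = +0.09 V, n = 1.
Overall: Ce⁴⁺(aq) + Mn²⁺(aq) → Ce³⁺(aq) + Mn³⁺(aq)
Q = [Ce³⁺]·[Mn³⁺] / ([Ce⁴⁺]·[Mn²⁺]); log Q = -1.948.
E = E° − (0.0592/n) log Q = +0.09 − (0.0592/1)(-1.948) = +0.205 V.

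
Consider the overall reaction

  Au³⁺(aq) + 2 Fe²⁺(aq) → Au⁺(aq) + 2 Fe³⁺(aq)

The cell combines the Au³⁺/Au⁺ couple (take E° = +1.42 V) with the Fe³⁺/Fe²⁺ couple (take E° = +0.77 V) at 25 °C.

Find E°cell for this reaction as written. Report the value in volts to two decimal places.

+0.65 V

The Au³⁺/Au⁺ couple has the higher reduction potential, so it is the cathode; Fe³⁺/Fe²⁺ is oxidised at the anode.
E°cell = E°(cathode) − E°(anode) = (+1.42) − (+0.77) = +0.65 V.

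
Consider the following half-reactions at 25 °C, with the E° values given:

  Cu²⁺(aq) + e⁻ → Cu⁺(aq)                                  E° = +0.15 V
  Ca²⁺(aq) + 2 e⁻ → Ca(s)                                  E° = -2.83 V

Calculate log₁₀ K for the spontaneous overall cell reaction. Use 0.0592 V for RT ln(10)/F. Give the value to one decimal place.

Cathode: Cu²⁺/Cu⁺; anode: Ca²⁺/Ca. E°cell = +2.98 V, n = 2.
log K = nE°cell / 0.0592 = (2)(+2.98) / 0.0592 = 100.7.

100.7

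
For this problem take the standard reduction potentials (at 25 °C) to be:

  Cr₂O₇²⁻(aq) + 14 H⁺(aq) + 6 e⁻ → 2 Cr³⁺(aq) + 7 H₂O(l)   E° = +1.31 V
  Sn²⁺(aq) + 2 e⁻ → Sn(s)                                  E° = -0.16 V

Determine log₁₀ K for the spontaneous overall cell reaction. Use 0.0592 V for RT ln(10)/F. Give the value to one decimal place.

149.0

Cathode: Cr₂O₇²⁻/Cr³⁺; anode: Sn²⁺/Sn. E°cell = +1.47 V, n = 6.
log K = nE°cell / 0.0592 = (6)(+1.47) / 0.0592 = 149.0.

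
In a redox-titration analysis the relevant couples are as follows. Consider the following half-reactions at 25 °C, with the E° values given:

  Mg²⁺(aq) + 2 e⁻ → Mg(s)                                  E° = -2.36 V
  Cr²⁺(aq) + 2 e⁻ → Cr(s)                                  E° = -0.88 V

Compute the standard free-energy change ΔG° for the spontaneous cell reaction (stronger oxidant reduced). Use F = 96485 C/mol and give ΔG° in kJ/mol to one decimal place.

Cr²⁺/Cr (E° = -0.88 V) is the cathode; Mg²⁺/Mg (E° = -2.36 V) is the anode, so E°cell = +1.48 V.
Balancing electrons gives n = 2 (lcm of 2 and 2).
ΔG° = −nFE° = −(2)(96485)(+1.48) = -285,596 J = -285.6 kJ/mol.

-285.6 kJ/mol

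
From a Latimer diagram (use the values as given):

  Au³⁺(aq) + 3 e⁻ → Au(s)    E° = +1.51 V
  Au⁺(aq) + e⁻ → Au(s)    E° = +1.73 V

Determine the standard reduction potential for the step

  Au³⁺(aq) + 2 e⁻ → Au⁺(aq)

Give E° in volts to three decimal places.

Sequential free energies add, so n₃E°₃ = n₁E°₁ + n₂E°₂.
With n₃ = 3, and the known step contributing 1×(+1.73) V, the unknown satisfies 2·E° = 3×(+1.51) − 1×(+1.73) = +2.800.
E° = +2.800 / 2 = +1.400 V.

+1.400 V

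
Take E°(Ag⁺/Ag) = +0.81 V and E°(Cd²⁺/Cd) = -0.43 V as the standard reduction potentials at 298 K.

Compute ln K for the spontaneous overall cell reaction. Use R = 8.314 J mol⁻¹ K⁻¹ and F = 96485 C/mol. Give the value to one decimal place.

96.6

Cathode: Ag⁺/Ag; anode: Cd²⁺/Cd. E°cell = (+0.81) − (-0.43) = +1.24 V, with n = 2.
ΔG° = −nFE° = −RT ln K, so ln K = nFE°/(RT) = (2)(96485)(+1.24) / ((8.314)(298)) = 96.580.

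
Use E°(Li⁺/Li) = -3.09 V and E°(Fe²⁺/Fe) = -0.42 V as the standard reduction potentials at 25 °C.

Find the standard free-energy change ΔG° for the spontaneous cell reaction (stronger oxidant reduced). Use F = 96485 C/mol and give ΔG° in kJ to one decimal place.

-515.2 kJ

Fe²⁺/Fe (E° = -0.42 V) is the cathode; Li⁺/Li (E° = -3.09 V) is the anode, so E°cell = +2.67 V.
Balancing electrons gives n = 2 (lcm of 2 and 1).
ΔG° = −nFE° = −(2)(96485)(+2.67) = -515,230 J = -515.2 kJ.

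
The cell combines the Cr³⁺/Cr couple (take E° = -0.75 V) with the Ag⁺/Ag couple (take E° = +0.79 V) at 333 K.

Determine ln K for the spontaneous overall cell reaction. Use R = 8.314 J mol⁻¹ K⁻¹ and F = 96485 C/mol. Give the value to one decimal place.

Cathode: Ag⁺/Ag; anode: Cr³⁺/Cr. E°cell = (+0.79) − (-0.75) = +1.54 V, with n = 3.
ΔG° = −nFE° = −RT ln K, so ln K = nFE°/(RT) = (3)(96485)(+1.54) / ((8.314)(333)) = 161.008.

161.0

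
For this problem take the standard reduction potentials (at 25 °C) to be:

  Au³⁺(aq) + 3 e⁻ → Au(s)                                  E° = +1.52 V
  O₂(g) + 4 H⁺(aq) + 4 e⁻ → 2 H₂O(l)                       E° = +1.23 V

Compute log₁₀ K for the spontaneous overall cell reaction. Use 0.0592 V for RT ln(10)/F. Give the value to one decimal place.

58.8

Cathode: Au³⁺/Au; anode: O₂/H₂O. E°cell = +0.29 V, n = 12.
log K = nE°cell / 0.0592 = (12)(+0.29) / 0.0592 = 58.8.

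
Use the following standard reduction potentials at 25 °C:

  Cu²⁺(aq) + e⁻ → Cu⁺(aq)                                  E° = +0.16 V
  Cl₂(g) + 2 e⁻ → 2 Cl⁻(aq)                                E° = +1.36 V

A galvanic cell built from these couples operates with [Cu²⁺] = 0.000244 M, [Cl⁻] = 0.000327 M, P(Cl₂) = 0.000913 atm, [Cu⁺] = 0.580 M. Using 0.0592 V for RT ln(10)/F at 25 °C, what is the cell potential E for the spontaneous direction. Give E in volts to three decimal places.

Cl₂/Cl⁻ is the cathode (higher E°), Cu²⁺/Cu⁺ the anode: E°cell = +1.36 − (+0.16) = +1.20 V, n = 2.
Overall: Cl₂(g) + 2 Cu⁺(aq) → 2 Cl⁻(aq) + 2 Cu²⁺(aq)
Q = [Cl⁻]^2·[Cu²⁺]^2 / (P(Cl₂)·[Cu⁺]^2); log Q = -10.683.
E = E° − (0.0592/n) log Q = +1.20 − (0.0592/2)(-10.683) = +1.516 V.

+1.516 V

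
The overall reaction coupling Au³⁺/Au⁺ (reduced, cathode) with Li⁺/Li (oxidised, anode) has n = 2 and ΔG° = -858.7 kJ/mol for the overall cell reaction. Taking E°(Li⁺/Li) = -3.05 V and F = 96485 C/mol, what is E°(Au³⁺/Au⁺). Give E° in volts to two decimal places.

E°cell = −ΔG°/(nF) = −(-858.7×10³)/((2)(96485)) = +4.450 V.
Since Au³⁺/Au⁺ is the cathode and Li⁺/Li the anode, E°cell = E°(Au³⁺/Au⁺) − E°(Li⁺/Li).
So E°(Au³⁺/Au⁺) = E°cell + E°(Li⁺/Li) = +4.450 + (-3.05) = +1.40 V.

+1.40 V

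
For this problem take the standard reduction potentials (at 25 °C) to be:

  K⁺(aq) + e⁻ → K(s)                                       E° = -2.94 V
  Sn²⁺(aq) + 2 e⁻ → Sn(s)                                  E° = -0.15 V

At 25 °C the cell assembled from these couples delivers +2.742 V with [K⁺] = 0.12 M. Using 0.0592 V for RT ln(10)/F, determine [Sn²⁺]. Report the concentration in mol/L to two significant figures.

Sn²⁺/Sn is the cathode, K⁺/K the anode: E°cell = +2.79 V, n = 2.
Overall reaction: Sn²⁺(aq) + 2 K(s) → Sn(s) + 2 K⁺(aq); Q = [K⁺]^2/[Sn²⁺]^1.
From E = E° − (0.0592/n) log Q: log Q = (E° − E)·n/0.0592 = (+2.79 − (+2.742))·2/0.0592 = 1.6216.
So 1·log[Sn²⁺] = 2·log(0.12) − log Q = -1.8416 − (1.6216) = -3.4632; [Sn²⁺] = 10^(-3.4632) ≈ 0.00034 M.

0.00034 M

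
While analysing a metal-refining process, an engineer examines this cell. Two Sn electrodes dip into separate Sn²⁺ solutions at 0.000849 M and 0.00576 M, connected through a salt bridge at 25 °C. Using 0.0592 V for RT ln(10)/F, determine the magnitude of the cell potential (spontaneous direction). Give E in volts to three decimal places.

For a concentration cell E°cell = 0. The 0.00576 M side is the cathode (reduction is favoured where [Sn²⁺] is higher).
With n = 2, E = −(0.0592/2) log([Sn²⁺]ₐₙ/[Sn²⁺]꜀ₐₜ) = −(0.0592/2) log(0.000849/0.00576) = −(0.0592/2)(-0.832) = +0.025 V.

+0.025 V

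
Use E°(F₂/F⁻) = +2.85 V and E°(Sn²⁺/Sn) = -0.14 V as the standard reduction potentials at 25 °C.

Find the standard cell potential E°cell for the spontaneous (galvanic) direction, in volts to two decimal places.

The F₂/F⁻ couple has the higher reduction potential, so it is the cathode; Sn²⁺/Sn is oxidised at the anode.
E°cell = E°(cathode) − E°(anode) = (+2.85) − (-0.14) = +2.99 V.
Since E°cell > 0, the reaction is spontaneous under standard conditions.

+2.99 V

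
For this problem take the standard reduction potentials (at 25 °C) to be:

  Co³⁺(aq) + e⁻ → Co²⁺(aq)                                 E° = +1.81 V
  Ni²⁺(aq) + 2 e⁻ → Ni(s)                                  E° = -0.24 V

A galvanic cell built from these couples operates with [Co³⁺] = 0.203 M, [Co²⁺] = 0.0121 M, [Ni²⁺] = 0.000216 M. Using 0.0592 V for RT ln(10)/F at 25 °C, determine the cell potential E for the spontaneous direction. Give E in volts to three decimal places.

+2.231 V

Co³⁺/Co²⁺ is the cathode (higher E°), Ni²⁺/Ni the anode: E°cell = +1.81 − (-0.24) = +2.05 V, n = 2.
Overall: 2 Co³⁺(aq) + Ni(s) → 2 Co²⁺(aq) + Ni²⁺(aq)
Q = [Co²⁺]^2·[Ni²⁺] / ([Co³⁺]^2); log Q = -6.115.
E = E° − (0.0592/n) log Q = +2.05 − (0.0592/2)(-6.115) = +2.231 V.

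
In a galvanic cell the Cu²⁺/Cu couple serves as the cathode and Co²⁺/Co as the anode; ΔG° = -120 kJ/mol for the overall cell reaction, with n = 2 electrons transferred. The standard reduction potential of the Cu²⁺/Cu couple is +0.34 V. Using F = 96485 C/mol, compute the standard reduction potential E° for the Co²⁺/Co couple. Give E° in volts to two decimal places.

-0.28 V

E°cell = −ΔG°/(nF) = −(-120×10³)/((2)(96485)) = +0.622 V.
Since Cu²⁺/Cu is the cathode and Co²⁺/Co the anode, E°cell = E°(Cu²⁺/Cu) − E°(Co²⁺/Co).
So E°(Co²⁺/Co) = E°(Cu²⁺/Cu) − E°cell = (+0.34) − (+0.622) = -0.28 V.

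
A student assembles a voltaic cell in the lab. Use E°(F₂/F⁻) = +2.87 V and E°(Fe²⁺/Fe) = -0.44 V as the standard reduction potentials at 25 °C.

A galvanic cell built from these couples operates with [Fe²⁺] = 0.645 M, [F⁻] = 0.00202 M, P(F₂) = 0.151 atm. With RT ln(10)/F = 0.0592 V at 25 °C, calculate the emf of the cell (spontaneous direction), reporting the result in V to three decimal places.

F₂/F⁻ is the cathode (higher E°), Fe²⁺/Fe the anode: E°cell = +2.87 − (-0.44) = +3.31 V, n = 2.
Overall: F₂(g) + Fe(s) → 2 F⁻(aq) + Fe²⁺(aq)
Q = [F⁻]^2·[Fe²⁺] / (P(F₂)); log Q = -4.759.
E = E° − (0.0592/n) log Q = +3.31 − (0.0592/2)(-4.759) = +3.451 V.

+3.451 V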